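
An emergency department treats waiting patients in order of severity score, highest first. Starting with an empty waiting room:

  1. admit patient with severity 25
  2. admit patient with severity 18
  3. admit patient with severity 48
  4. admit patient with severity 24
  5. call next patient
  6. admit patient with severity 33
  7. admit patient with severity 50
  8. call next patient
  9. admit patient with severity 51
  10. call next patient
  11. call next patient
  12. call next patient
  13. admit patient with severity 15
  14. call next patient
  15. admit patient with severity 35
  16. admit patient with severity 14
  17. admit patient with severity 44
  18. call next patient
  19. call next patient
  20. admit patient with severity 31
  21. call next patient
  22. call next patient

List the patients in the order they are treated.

48, 50, 51, 33, 25, 24, 44, 35, 31, 18

insert 25 → {25}
insert 18 → {25, 18}
insert 48 → {48, 25, 18}
insert 24 → {48, 25, 24, 18}
call next patient → 48; now {25, 24, 18}
insert 33 → {33, 25, 24, 18}
insert 50 → {50, 33, 25, 24, 18}
call next patient → 50; now {33, 25, 24, 18}
insert 51 → {51, 33, 25, 24, 18}
call next patient → 51; now {33, 25, 24, 18}
call next patient → 33; now {25, 24, 18}
call next patient → 25; now {24, 18}
insert 15 → {24, 18, 15}
call next patient → 24; now {18, 15}
insert 35 → {35, 18, 15}
insert 14 → {35, 18, 15, 14}
insert 44 → {44, 35, 18, 15, 14}
call next patient → 44; now {35, 18, 15, 14}
call next patient → 35; now {18, 15, 14}
insert 31 → {31, 18, 15, 14}
call next patient → 31; now {18, 15, 14}
call next patient → 18; now {15, 14}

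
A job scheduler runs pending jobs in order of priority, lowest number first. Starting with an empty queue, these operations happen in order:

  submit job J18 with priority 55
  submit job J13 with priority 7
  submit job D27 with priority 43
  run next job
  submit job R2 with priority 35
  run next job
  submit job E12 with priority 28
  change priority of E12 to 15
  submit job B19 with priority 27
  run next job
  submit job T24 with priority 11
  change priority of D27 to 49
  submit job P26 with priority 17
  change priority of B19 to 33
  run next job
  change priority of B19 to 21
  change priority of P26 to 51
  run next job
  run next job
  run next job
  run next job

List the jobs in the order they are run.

add J18 (priority 55) → {J18:55}
add J13 (priority 7) → {J13:7, J18:55}
add D27 (priority 43) → {J13:7, D27:43, J18:55}
run next job → J13; now {D27:43, J18:55}
add R2 (priority 35) → {R2:35, D27:43, J18:55}
run next job → R2; now {D27:43, J18:55}
add E12 (priority 28) → {E12:28, D27:43, J18:55}
update E12 to priority 15 → {E12:15, D27:43, J18:55}
add B19 (priority 27) → {E12:15, B19:27, D27:43, J18:55}
run next job → E12; now {B19:27, D27:43, J18:55}
add T24 (priority 11) → {T24:11, B19:27, D27:43, J18:55}
update D27 to priority 49 → {T24:11, B19:27, D27:49, J18:55}
add P26 (priority 17) → {T24:11, P26:17, B19:27, D27:49, J18:55}
update B19 to priority 33 → {T24:11, P26:17, B19:33, D27:49, J18:55}
run next job → T24; now {P26:17, B19:33, D27:49, J18:55}
update B19 to priority 21 → {P26:17, B19:21, D27:49, J18:55}
update P26 to priority 51 → {B19:21, D27:49, P26:51, J18:55}
run next job → B19; now {D27:49, P26:51, J18:55}
run next job → D27; now {P26:51, J18:55}
run next job → P26; now {J18:55}
run next job → J18; now {}

J13 → R2 → E12 → T24 → B19 → D27 → P26 → J18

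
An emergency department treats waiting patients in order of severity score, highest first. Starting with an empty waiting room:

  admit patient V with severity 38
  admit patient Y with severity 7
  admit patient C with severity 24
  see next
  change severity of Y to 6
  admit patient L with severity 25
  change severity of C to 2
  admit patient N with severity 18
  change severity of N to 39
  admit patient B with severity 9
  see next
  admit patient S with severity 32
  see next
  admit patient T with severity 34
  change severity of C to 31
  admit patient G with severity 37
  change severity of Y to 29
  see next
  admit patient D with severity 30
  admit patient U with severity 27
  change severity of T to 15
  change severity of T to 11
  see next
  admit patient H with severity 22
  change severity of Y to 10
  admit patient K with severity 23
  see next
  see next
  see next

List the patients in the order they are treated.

add V (severity 38) → {V:38}
add Y (severity 7) → {V:38, Y:7}
add C (severity 24) → {V:38, C:24, Y:7}
see next → V; now {C:24, Y:7}
update Y to severity 6 → {C:24, Y:6}
add L (severity 25) → {L:25, C:24, Y:6}
update C to severity 2 → {L:25, Y:6, C:2}
add N (severity 18) → {L:25, N:18, Y:6, C:2}
update N to severity 39 → {N:39, L:25, Y:6, C:2}
add B (severity 9) → {N:39, L:25, B:9, Y:6, C:2}
see next → N; now {L:25, B:9, Y:6, C:2}
add S (severity 32) → {S:32, L:25, B:9, Y:6, C:2}
see next → S; now {L:25, B:9, Y:6, C:2}
add T (severity 34) → {T:34, L:25, B:9, Y:6, C:2}
update C to severity 31 → {T:34, C:31, L:25, B:9, Y:6}
add G (severity 37) → {G:37, T:34, C:31, L:25, B:9, Y:6}
update Y to severity 29 → {G:37, T:34, C:31, Y:29, L:25, B:9}
see next → G; now {T:34, C:31, Y:29, L:25, B:9}
add D (severity 30) → {T:34, C:31, D:30, Y:29, L:25, B:9}
add U (severity 27) → {T:34, C:31, D:30, Y:29, U:27, L:25, B:9}
update T to severity 15 → {C:31, D:30, Y:29, U:27, L:25, T:15, B:9}
update T to severity 11 → {C:31, D:30, Y:29, U:27, L:25, T:11, B:9}
see next → C; now {D:30, Y:29, U:27, L:25, T:11, B:9}
add H (severity 22) → {D:30, Y:29, U:27, L:25, H:22, T:11, B:9}
update Y to severity 10 → {D:30, U:27, L:25, H:22, T:11, Y:10, B:9}
add K (severity 23) → {D:30, U:27, L:25, K:23, H:22, T:11, Y:10, B:9}
see next → D; now {U:27, L:25, K:23, H:22, T:11, Y:10, B:9}
see next → U; now {L:25, K:23, H:22, T:11, Y:10, B:9}
see next → L; now {K:23, H:22, T:11, Y:10, B:9}

[V, N, S, G, C, D, U, L]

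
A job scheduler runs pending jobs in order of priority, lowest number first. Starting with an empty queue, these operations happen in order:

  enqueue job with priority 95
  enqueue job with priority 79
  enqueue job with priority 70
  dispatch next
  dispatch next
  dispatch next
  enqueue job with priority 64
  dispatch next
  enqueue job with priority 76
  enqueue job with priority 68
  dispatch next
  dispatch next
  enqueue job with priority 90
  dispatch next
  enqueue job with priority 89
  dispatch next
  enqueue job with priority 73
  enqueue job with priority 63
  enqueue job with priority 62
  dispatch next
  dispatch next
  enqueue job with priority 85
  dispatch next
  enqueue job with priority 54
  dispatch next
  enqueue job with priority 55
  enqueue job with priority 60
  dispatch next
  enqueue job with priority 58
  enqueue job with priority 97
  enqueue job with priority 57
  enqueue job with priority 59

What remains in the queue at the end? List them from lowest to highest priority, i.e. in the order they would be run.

insert 95 → {95}
insert 79 → {79, 95}
insert 70 → {70, 79, 95}
dispatch next → 70; now {79, 95}
dispatch next → 79; now {95}
dispatch next → 95; now {}
insert 64 → {64}
dispatch next → 64; now {}
insert 76 → {76}
insert 68 → {68, 76}
dispatch next → 68; now {76}
dispatch next → 76; now {}
insert 90 → {90}
dispatch next → 90; now {}
insert 89 → {89}
dispatch next → 89; now {}
insert 73 → {73}
insert 63 → {63, 73}
insert 62 → {62, 63, 73}
dispatch next → 62; now {63, 73}
dispatch next → 63; now {73}
insert 85 → {73, 85}
dispatch next → 73; now {85}
insert 54 → {54, 85}
dispatch next → 54; now {85}
insert 55 → {55, 85}
insert 60 → {55, 60, 85}
dispatch next → 55; now {60, 85}
insert 58 → {58, 60, 85}
insert 97 → {58, 60, 85, 97}
insert 57 → {57, 58, 60, 85, 97}
insert 59 → {57, 58, 59, 60, 85, 97}

[57, 58, 59, 60, 85, 97]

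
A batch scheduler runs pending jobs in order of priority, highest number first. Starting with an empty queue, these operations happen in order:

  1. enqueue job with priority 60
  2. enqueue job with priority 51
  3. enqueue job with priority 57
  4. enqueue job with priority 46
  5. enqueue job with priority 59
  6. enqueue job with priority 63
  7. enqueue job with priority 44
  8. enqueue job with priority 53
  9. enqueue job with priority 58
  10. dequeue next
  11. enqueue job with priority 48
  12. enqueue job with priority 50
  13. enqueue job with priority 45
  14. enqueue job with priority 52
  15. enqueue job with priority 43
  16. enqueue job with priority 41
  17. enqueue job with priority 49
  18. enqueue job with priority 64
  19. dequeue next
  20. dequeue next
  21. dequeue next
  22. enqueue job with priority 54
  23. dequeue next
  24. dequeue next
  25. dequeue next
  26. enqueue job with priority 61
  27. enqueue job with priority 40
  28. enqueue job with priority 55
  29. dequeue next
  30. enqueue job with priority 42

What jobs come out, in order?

insert 60 → {60}
insert 51 → {60, 51}
insert 57 → {60, 57, 51}
insert 46 → {60, 57, 51, 46}
insert 59 → {60, 59, 57, 51, 46}
insert 63 → {63, 60, 59, 57, 51, 46}
insert 44 → {63, 60, 59, 57, 51, 46, 44}
insert 53 → {63, 60, 59, 57, 53, 51, 46, 44}
insert 58 → {63, 60, 59, 58, 57, 53, 51, 46, 44}
dequeue next → 63; now {60, 59, 58, 57, 53, 51, 46, 44}
insert 48 → {60, 59, 58, 57, 53, 51, 48, 46, 44}
insert 50 → {60, 59, 58, 57, 53, 51, 50, 48, 46, 44}
insert 45 → {60, 59, 58, 57, 53, 51, 50, 48, 46, 45, 44}
insert 52 → {60, 59, 58, 57, 53, 52, 51, 50, 48, 46, 45, 44}
insert 43 → {60, 59, 58, 57, 53, 52, 51, 50, 48, 46, 45, 44, 43}
insert 41 → {60, 59, 58, 57, 53, 52, 51, 50, 48, 46, 45, 44, 43, 41}
insert 49 → {60, 59, 58, 57, 53, 52, 51, 50, 49, 48, 46, 45, 44, 43, 41}
insert 64 → {64, 60, 59, 58, 57, 53, 52, 51, 50, 49, 48, 46, 45, 44, 43, 41}
dequeue next → 64; now {60, 59, 58, 57, 53, 52, 51, 50, 49, 48, 46, 45, 44, 43, 41}
dequeue next → 60; now {59, 58, 57, 53, 52, 51, 50, 49, 48, 46, 45, 44, 43, 41}
dequeue next → 59; now {58, 57, 53, 52, 51, 50, 49, 48, 46, 45, 44, 43, 41}
insert 54 → {58, 57, 54, 53, 52, 51, 50, 49, 48, 46, 45, 44, 43, 41}
dequeue next → 58; now {57, 54, 53, 52, 51, 50, 49, 48, 46, 45, 44, 43, 41}
dequeue next → 57; now {54, 53, 52, 51, 50, 49, 48, 46, 45, 44, 43, 41}
dequeue next → 54; now {53, 52, 51, 50, 49, 48, 46, 45, 44, 43, 41}
insert 61 → {61, 53, 52, 51, 50, 49, 48, 46, 45, 44, 43, 41}
insert 40 → {61, 53, 52, 51, 50, 49, 48, 46, 45, 44, 43, 41, 40}
insert 55 → {61, 55, 53, 52, 51, 50, 49, 48, 46, 45, 44, 43, 41, 40}
dequeue next → 61; now {55, 53, 52, 51, 50, 49, 48, 46, 45, 44, 43, 41, 40}
insert 42 → {55, 53, 52, 51, 50, 49, 48, 46, 45, 44, 43, 42, 41, 40}

[63, 64, 60, 59, 58, 57, 54, 61]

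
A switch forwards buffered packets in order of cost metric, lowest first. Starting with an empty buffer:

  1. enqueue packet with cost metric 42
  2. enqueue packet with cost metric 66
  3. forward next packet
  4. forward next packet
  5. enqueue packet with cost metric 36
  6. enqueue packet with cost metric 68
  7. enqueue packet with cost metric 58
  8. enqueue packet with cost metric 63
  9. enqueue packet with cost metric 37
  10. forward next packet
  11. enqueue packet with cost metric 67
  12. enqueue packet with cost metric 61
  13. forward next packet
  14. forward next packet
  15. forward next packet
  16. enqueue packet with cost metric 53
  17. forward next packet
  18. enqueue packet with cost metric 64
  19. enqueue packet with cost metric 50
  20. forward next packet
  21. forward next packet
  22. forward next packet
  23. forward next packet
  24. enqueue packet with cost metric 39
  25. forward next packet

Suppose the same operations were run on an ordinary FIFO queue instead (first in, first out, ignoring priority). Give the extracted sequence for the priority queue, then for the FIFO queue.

insert 42 → {42}
insert 66 → {42, 66}
forward next packet → 42; now {66}
forward next packet → 66; now {}
insert 36 → {36}
insert 68 → {36, 68}
insert 58 → {36, 58, 68}
insert 63 → {36, 58, 63, 68}
insert 37 → {36, 37, 58, 63, 68}
forward next packet → 36; now {37, 58, 63, 68}
insert 67 → {37, 58, 63, 67, 68}
insert 61 → {37, 58, 61, 63, 67, 68}
forward next packet → 37; now {58, 61, 63, 67, 68}
forward next packet → 58; now {61, 63, 67, 68}
forward next packet → 61; now {63, 67, 68}
insert 53 → {53, 63, 67, 68}
forward next packet → 53; now {63, 67, 68}
insert 64 → {63, 64, 67, 68}
insert 50 → {50, 63, 64, 67, 68}
forward next packet → 50; now {63, 64, 67, 68}
forward next packet → 63; now {64, 67, 68}
forward next packet → 64; now {67, 68}
forward next packet → 67; now {68}
insert 39 → {39, 68}
forward next packet → 39; now {68}

priority queue: 42 → 66 → 36 → 37 → 58 → 61 → 53 → 50 → 63 → 64 → 67 → 39; FIFO queue: 42 → 66 → 36 → 68 → 58 → 63 → 37 → 67 → 61 → 53 → 64 → 50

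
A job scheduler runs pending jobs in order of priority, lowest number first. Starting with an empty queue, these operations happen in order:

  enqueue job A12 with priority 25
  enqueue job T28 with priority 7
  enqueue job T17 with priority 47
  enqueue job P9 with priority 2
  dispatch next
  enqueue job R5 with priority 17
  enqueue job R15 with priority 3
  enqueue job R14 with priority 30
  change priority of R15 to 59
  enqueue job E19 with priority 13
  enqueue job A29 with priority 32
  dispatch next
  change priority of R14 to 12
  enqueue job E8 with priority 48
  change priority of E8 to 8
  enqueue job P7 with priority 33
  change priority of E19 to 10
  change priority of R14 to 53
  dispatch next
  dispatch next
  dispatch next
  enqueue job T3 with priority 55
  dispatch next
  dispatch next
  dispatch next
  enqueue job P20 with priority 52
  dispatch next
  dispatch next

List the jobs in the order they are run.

P9 → T28 → E8 → E19 → R5 → A12 → A29 → P7 → T17 → P20

add A12 (priority 25) → {A12:25}
add T28 (priority 7) → {T28:7, A12:25}
add T17 (priority 47) → {T28:7, A12:25, T17:47}
add P9 (priority 2) → {P9:2, T28:7, A12:25, T17:47}
dispatch next → P9; now {T28:7, A12:25, T17:47}
add R5 (priority 17) → {T28:7, R5:17, A12:25, T17:47}
add R15 (priority 3) → {R15:3, T28:7, R5:17, A12:25, T17:47}
add R14 (priority 30) → {R15:3, T28:7, R5:17, A12:25, R14:30, T17:47}
update R15 to priority 59 → {T28:7, R5:17, A12:25, R14:30, T17:47, R15:59}
add E19 (priority 13) → {T28:7, E19:13, R5:17, A12:25, R14:30, T17:47, R15:59}
add A29 (priority 32) → {T28:7, E19:13, R5:17, A12:25, R14:30, A29:32, T17:47, R15:59}
dispatch next → T28; now {E19:13, R5:17, A12:25, R14:30, A29:32, T17:47, R15:59}
update R14 to priority 12 → {R14:12, E19:13, R5:17, A12:25, A29:32, T17:47, R15:59}
add E8 (priority 48) → {R14:12, E19:13, R5:17, A12:25, A29:32, T17:47, E8:48, R15:59}
update E8 to priority 8 → {E8:8, R14:12, E19:13, R5:17, A12:25, A29:32, T17:47, R15:59}
add P7 (priority 33) → {E8:8, R14:12, E19:13, R5:17, A12:25, A29:32, P7:33, T17:47, R15:59}
update E19 to priority 10 → {E8:8, E19:10, R14:12, R5:17, A12:25, A29:32, P7:33, T17:47, R15:59}
update R14 to priority 53 → {E8:8, E19:10, R5:17, A12:25, A29:32, P7:33, T17:47, R14:53, R15:59}
dispatch next → E8; now {E19:10, R5:17, A12:25, A29:32, P7:33, T17:47, R14:53, R15:59}
dispatch next → E19; now {R5:17, A12:25, A29:32, P7:33, T17:47, R14:53, R15:59}
dispatch next → R5; now {A12:25, A29:32, P7:33, T17:47, R14:53, R15:59}
add T3 (priority 55) → {A12:25, A29:32, P7:33, T17:47, R14:53, T3:55, R15:59}
dispatch next → A12; now {A29:32, P7:33, T17:47, R14:53, T3:55, R15:59}
dispatch next → A29; now {P7:33, T17:47, R14:53, T3:55, R15:59}
dispatch next → P7; now {T17:47, R14:53, T3:55, R15:59}
add P20 (priority 52) → {T17:47, P20:52, R14:53, T3:55, R15:59}
dispatch next → T17; now {P20:52, R14:53, T3:55, R15:59}
dispatch next → P20; now {R14:53, T3:55, R15:59}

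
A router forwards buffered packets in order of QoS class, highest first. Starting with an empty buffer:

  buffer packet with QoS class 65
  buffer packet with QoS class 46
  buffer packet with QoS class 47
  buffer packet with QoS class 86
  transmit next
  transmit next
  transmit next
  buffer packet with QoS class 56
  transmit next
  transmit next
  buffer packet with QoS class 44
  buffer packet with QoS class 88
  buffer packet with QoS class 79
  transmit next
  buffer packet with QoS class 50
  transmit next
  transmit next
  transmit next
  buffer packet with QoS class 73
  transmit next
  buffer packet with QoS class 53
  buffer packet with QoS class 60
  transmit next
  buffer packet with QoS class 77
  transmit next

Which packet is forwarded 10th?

73

insert 65 → {65}
insert 46 → {65, 46}
insert 47 → {65, 47, 46}
insert 86 → {86, 65, 47, 46}
transmit next → 86; now {65, 47, 46}
transmit next → 65; now {47, 46}
transmit next → 47; now {46}
insert 56 → {56, 46}
transmit next → 56; now {46}
transmit next → 46; now {}
insert 44 → {44}
insert 88 → {88, 44}
insert 79 → {88, 79, 44}
transmit next → 88; now {79, 44}
insert 50 → {79, 50, 44}
transmit next → 79; now {50, 44}
transmit next → 50; now {44}
transmit next → 44; now {}
insert 73 → {73}
transmit next → 73; now {}
insert 53 → {53}
insert 60 → {60, 53}
transmit next → 60; now {53}
insert 77 → {77, 53}
transmit next → 77; now {53}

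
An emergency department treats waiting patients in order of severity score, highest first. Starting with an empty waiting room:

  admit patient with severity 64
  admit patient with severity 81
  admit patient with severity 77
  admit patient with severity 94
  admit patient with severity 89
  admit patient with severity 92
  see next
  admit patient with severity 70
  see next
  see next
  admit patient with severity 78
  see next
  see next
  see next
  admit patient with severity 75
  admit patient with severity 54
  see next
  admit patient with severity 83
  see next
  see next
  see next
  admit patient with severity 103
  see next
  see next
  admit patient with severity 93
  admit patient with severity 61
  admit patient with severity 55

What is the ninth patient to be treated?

insert 64 → {64}
insert 81 → {81, 64}
insert 77 → {81, 77, 64}
insert 94 → {94, 81, 77, 64}
insert 89 → {94, 89, 81, 77, 64}
insert 92 → {94, 92, 89, 81, 77, 64}
see next → 94; now {92, 89, 81, 77, 64}
insert 70 → {92, 89, 81, 77, 70, 64}
see next → 92; now {89, 81, 77, 70, 64}
see next → 89; now {81, 77, 70, 64}
insert 78 → {81, 78, 77, 70, 64}
see next → 81; now {78, 77, 70, 64}
see next → 78; now {77, 70, 64}
see next → 77; now {70, 64}
insert 75 → {75, 70, 64}
insert 54 → {75, 70, 64, 54}
see next → 75; now {70, 64, 54}
insert 83 → {83, 70, 64, 54}
see next → 83; now {70, 64, 54}
see next → 70; now {64, 54}
see next → 64; now {54}
insert 103 → {103, 54}
see next → 103; now {54}
see next → 54; now {}
insert 93 → {93}
insert 61 → {93, 61}
insert 55 → {93, 61, 55}

70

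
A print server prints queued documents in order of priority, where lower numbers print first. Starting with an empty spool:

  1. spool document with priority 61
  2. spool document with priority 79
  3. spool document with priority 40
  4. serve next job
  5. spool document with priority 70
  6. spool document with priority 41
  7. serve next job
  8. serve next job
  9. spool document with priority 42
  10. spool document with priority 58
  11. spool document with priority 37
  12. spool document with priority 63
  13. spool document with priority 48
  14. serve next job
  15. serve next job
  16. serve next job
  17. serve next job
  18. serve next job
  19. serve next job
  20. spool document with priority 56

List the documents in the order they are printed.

[40, 41, 61, 37, 42, 48, 58, 63, 70]

insert 61 → {61}
insert 79 → {61, 79}
insert 40 → {40, 61, 79}
serve next job → 40; now {61, 79}
insert 70 → {61, 70, 79}
insert 41 → {41, 61, 70, 79}
serve next job → 41; now {61, 70, 79}
serve next job → 61; now {70, 79}
insert 42 → {42, 70, 79}
insert 58 → {42, 58, 70, 79}
insert 37 → {37, 42, 58, 70, 79}
insert 63 → {37, 42, 58, 63, 70, 79}
insert 48 → {37, 42, 48, 58, 63, 70, 79}
serve next job → 37; now {42, 48, 58, 63, 70, 79}
serve next job → 42; now {48, 58, 63, 70, 79}
serve next job → 48; now {58, 63, 70, 79}
serve next job → 58; now {63, 70, 79}
serve next job → 63; now {70, 79}
serve next job → 70; now {79}
insert 56 → {56, 79}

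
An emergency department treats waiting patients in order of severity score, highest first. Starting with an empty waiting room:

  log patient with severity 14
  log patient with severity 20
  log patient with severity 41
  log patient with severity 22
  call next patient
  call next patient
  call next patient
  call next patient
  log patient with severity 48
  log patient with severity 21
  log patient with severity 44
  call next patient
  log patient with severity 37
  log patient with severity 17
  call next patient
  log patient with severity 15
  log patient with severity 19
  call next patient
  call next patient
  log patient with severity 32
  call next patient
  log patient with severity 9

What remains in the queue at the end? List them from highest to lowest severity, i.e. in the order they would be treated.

19 → 17 → 15 → 9

insert 14 → {14}
insert 20 → {20, 14}
insert 41 → {41, 20, 14}
insert 22 → {41, 22, 20, 14}
call next patient → 41; now {22, 20, 14}
call next patient → 22; now {20, 14}
call next patient → 20; now {14}
call next patient → 14; now {}
insert 48 → {48}
insert 21 → {48, 21}
insert 44 → {48, 44, 21}
call next patient → 48; now {44, 21}
insert 37 → {44, 37, 21}
insert 17 → {44, 37, 21, 17}
call next patient → 44; now {37, 21, 17}
insert 15 → {37, 21, 17, 15}
insert 19 → {37, 21, 19, 17, 15}
call next patient → 37; now {21, 19, 17, 15}
call next patient → 21; now {19, 17, 15}
insert 32 → {32, 19, 17, 15}
call next patient → 32; now {19, 17, 15}
insert 9 → {19, 17, 15, 9}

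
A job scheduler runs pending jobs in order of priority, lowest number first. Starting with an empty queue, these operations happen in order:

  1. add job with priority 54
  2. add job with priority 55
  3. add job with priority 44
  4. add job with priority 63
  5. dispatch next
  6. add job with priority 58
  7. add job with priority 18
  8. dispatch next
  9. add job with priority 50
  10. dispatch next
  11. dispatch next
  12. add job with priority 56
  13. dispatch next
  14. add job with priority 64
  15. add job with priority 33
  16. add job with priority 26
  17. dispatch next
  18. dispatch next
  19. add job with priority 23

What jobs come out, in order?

44 → 18 → 50 → 54 → 55 → 26 → 33

insert 54 → {54}
insert 55 → {54, 55}
insert 44 → {44, 54, 55}
insert 63 → {44, 54, 55, 63}
dispatch next → 44; now {54, 55, 63}
insert 58 → {54, 55, 58, 63}
insert 18 → {18, 54, 55, 58, 63}
dispatch next → 18; now {54, 55, 58, 63}
insert 50 → {50, 54, 55, 58, 63}
dispatch next → 50; now {54, 55, 58, 63}
dispatch next → 54; now {55, 58, 63}
insert 56 → {55, 56, 58, 63}
dispatch next → 55; now {56, 58, 63}
insert 64 → {56, 58, 63, 64}
insert 33 → {33, 56, 58, 63, 64}
insert 26 → {26, 33, 56, 58, 63, 64}
dispatch next → 26; now {33, 56, 58, 63, 64}
dispatch next → 33; now {56, 58, 63, 64}
insert 23 → {23, 56, 58, 63, 64}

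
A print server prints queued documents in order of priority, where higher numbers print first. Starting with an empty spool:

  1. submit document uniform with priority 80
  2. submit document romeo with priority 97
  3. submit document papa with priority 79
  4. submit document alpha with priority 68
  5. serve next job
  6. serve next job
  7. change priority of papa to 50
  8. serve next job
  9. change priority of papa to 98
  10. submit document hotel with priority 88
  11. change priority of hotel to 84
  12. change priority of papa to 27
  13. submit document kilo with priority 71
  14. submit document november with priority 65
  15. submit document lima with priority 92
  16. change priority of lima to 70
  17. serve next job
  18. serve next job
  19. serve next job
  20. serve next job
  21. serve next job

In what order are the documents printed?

[romeo, uniform, alpha, hotel, kilo, lima, november, papa]

add uniform (priority 80) → {uniform:80}
add romeo (priority 97) → {romeo:97, uniform:80}
add papa (priority 79) → {romeo:97, uniform:80, papa:79}
add alpha (priority 68) → {romeo:97, uniform:80, papa:79, alpha:68}
serve next job → romeo; now {uniform:80, papa:79, alpha:68}
serve next job → uniform; now {papa:79, alpha:68}
update papa to priority 50 → {alpha:68, papa:50}
serve next job → alpha; now {papa:50}
update papa to priority 98 → {papa:98}
add hotel (priority 88) → {papa:98, hotel:88}
update hotel to priority 84 → {papa:98, hotel:84}
update papa to priority 27 → {hotel:84, papa:27}
add kilo (priority 71) → {hotel:84, kilo:71, papa:27}
add november (priority 65) → {hotel:84, kilo:71, november:65, papa:27}
add lima (priority 92) → {lima:92, hotel:84, kilo:71, november:65, papa:27}
update lima to priority 70 → {hotel:84, kilo:71, lima:70, november:65, papa:27}
serve next job → hotel; now {kilo:71, lima:70, november:65, papa:27}
serve next job → kilo; now {lima:70, november:65, papa:27}
serve next job → lima; now {november:65, papa:27}
serve next job → november; now {papa:27}
serve next job → papa; now {}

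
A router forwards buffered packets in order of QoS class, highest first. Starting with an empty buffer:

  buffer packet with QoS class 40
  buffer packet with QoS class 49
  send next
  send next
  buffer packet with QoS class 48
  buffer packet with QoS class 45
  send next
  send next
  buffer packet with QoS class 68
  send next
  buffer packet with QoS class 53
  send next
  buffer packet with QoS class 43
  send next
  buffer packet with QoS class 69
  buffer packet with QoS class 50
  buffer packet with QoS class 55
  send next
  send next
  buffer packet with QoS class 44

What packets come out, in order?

insert 40 → {40}
insert 49 → {49, 40}
send next → 49; now {40}
send next → 40; now {}
insert 48 → {48}
insert 45 → {48, 45}
send next → 48; now {45}
send next → 45; now {}
insert 68 → {68}
send next → 68; now {}
insert 53 → {53}
send next → 53; now {}
insert 43 → {43}
send next → 43; now {}
insert 69 → {69}
insert 50 → {69, 50}
insert 55 → {69, 55, 50}
send next → 69; now {55, 50}
send next → 55; now {50}
insert 44 → {50, 44}

49 → 40 → 48 → 45 → 68 → 53 → 43 → 69 → 55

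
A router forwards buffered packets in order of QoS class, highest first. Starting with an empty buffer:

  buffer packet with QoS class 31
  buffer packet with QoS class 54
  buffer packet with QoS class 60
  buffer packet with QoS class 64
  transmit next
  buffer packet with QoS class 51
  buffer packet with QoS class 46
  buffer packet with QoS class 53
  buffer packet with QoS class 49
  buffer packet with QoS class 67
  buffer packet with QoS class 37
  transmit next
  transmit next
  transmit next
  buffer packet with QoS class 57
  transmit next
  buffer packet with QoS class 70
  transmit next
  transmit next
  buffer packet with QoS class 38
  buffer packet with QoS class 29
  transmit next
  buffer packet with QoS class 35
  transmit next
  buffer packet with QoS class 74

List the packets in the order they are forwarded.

64, 67, 60, 54, 57, 70, 53, 51, 49

insert 31 → {31}
insert 54 → {54, 31}
insert 60 → {60, 54, 31}
insert 64 → {64, 60, 54, 31}
transmit next → 64; now {60, 54, 31}
insert 51 → {60, 54, 51, 31}
insert 46 → {60, 54, 51, 46, 31}
insert 53 → {60, 54, 53, 51, 46, 31}
insert 49 → {60, 54, 53, 51, 49, 46, 31}
insert 67 → {67, 60, 54, 53, 51, 49, 46, 31}
insert 37 → {67, 60, 54, 53, 51, 49, 46, 37, 31}
transmit next → 67; now {60, 54, 53, 51, 49, 46, 37, 31}
transmit next → 60; now {54, 53, 51, 49, 46, 37, 31}
transmit next → 54; now {53, 51, 49, 46, 37, 31}
insert 57 → {57, 53, 51, 49, 46, 37, 31}
transmit next → 57; now {53, 51, 49, 46, 37, 31}
insert 70 → {70, 53, 51, 49, 46, 37, 31}
transmit next → 70; now {53, 51, 49, 46, 37, 31}
transmit next → 53; now {51, 49, 46, 37, 31}
insert 38 → {51, 49, 46, 38, 37, 31}
insert 29 → {51, 49, 46, 38, 37, 31, 29}
transmit next → 51; now {49, 46, 38, 37, 31, 29}
insert 35 → {49, 46, 38, 37, 35, 31, 29}
transmit next → 49; now {46, 38, 37, 35, 31, 29}
insert 74 → {74, 46, 38, 37, 35, 31, 29}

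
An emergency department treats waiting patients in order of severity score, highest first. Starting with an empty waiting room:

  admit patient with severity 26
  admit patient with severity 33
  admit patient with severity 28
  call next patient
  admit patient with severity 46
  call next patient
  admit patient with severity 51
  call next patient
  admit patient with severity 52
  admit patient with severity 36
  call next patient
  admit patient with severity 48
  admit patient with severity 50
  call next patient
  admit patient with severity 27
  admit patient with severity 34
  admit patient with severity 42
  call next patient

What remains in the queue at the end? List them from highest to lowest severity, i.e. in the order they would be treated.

insert 26 → {26}
insert 33 → {33, 26}
insert 28 → {33, 28, 26}
call next patient → 33; now {28, 26}
insert 46 → {46, 28, 26}
call next patient → 46; now {28, 26}
insert 51 → {51, 28, 26}
call next patient → 51; now {28, 26}
insert 52 → {52, 28, 26}
insert 36 → {52, 36, 28, 26}
call next patient → 52; now {36, 28, 26}
insert 48 → {48, 36, 28, 26}
insert 50 → {50, 48, 36, 28, 26}
call next patient → 50; now {48, 36, 28, 26}
insert 27 → {48, 36, 28, 27, 26}
insert 34 → {48, 36, 34, 28, 27, 26}
insert 42 → {48, 42, 36, 34, 28, 27, 26}
call next patient → 48; now {42, 36, 34, 28, 27, 26}

42, 36, 34, 28, 27, 26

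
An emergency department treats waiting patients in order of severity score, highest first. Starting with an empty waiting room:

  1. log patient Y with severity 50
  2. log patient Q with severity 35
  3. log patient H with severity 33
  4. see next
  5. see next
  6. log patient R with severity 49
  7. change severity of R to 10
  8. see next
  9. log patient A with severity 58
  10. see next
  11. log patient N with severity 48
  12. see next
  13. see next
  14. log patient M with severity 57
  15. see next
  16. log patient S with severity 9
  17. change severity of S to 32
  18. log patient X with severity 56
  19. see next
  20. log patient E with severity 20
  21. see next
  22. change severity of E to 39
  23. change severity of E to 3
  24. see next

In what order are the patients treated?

Y → Q → H → A → N → R → M → X → S → E

add Y (severity 50) → {Y:50}
add Q (severity 35) → {Y:50, Q:35}
add H (severity 33) → {Y:50, Q:35, H:33}
see next → Y; now {Q:35, H:33}
see next → Q; now {H:33}
add R (severity 49) → {R:49, H:33}
update R to severity 10 → {H:33, R:10}
see next → H; now {R:10}
add A (severity 58) → {A:58, R:10}
see next → A; now {R:10}
add N (severity 48) → {N:48, R:10}
see next → N; now {R:10}
see next → R; now {}
add M (severity 57) → {M:57}
see next → M; now {}
add S (severity 9) → {S:9}
update S to severity 32 → {S:32}
add X (severity 56) → {X:56, S:32}
see next → X; now {S:32}
add E (severity 20) → {S:32, E:20}
see next → S; now {E:20}
update E to severity 39 → {E:39}
update E to severity 3 → {E:3}
see next → E; now {}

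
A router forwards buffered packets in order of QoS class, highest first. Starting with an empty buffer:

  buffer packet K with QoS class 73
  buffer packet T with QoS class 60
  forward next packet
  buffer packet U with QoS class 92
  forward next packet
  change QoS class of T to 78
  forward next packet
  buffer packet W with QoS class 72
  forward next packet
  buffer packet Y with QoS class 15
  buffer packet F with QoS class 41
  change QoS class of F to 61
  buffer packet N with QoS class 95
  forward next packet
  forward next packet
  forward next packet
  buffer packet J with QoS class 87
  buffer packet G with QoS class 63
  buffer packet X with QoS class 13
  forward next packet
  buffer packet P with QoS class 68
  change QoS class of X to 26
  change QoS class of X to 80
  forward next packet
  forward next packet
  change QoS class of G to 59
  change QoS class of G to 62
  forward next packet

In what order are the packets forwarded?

K → U → T → W → N → F → Y → J → X → P → G

add K (QoS class 73) → {K:73}
add T (QoS class 60) → {K:73, T:60}
forward next packet → K; now {T:60}
add U (QoS class 92) → {U:92, T:60}
forward next packet → U; now {T:60}
update T to QoS class 78 → {T:78}
forward next packet → T; now {}
add W (QoS class 72) → {W:72}
forward next packet → W; now {}
add Y (QoS class 15) → {Y:15}
add F (QoS class 41) → {F:41, Y:15}
update F to QoS class 61 → {F:61, Y:15}
add N (QoS class 95) → {N:95, F:61, Y:15}
forward next packet → N; now {F:61, Y:15}
forward next packet → F; now {Y:15}
forward next packet → Y; now {}
add J (QoS class 87) → {J:87}
add G (QoS class 63) → {J:87, G:63}
add X (QoS class 13) → {J:87, G:63, X:13}
forward next packet → J; now {G:63, X:13}
add P (QoS class 68) → {P:68, G:63, X:13}
update X to QoS class 26 → {P:68, G:63, X:26}
update X to QoS class 80 → {X:80, P:68, G:63}
forward next packet → X; now {P:68, G:63}
forward next packet → P; now {G:63}
update G to QoS class 59 → {G:59}
update G to QoS class 62 → {G:62}
forward next packet → G; now {}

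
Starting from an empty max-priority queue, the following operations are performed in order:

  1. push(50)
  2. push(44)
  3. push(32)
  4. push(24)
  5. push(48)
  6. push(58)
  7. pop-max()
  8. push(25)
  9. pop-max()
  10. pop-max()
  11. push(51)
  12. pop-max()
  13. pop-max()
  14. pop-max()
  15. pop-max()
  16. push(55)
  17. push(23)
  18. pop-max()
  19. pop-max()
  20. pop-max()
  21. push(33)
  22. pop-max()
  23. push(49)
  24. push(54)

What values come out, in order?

insert 50 → {50}
insert 44 → {50, 44}
insert 32 → {50, 44, 32}
insert 24 → {50, 44, 32, 24}
insert 48 → {50, 48, 44, 32, 24}
insert 58 → {58, 50, 48, 44, 32, 24}
pop-max → 58; now {50, 48, 44, 32, 24}
insert 25 → {50, 48, 44, 32, 25, 24}
pop-max → 50; now {48, 44, 32, 25, 24}
pop-max → 48; now {44, 32, 25, 24}
insert 51 → {51, 44, 32, 25, 24}
pop-max → 51; now {44, 32, 25, 24}
pop-max → 44; now {32, 25, 24}
pop-max → 32; now {25, 24}
pop-max → 25; now {24}
insert 55 → {55, 24}
insert 23 → {55, 24, 23}
pop-max → 55; now {24, 23}
pop-max → 24; now {23}
pop-max → 23; now {}
insert 33 → {33}
pop-max → 33; now {}
insert 49 → {49}
insert 54 → {54, 49}

[58, 50, 48, 51, 44, 32, 25, 55, 24, 23, 33]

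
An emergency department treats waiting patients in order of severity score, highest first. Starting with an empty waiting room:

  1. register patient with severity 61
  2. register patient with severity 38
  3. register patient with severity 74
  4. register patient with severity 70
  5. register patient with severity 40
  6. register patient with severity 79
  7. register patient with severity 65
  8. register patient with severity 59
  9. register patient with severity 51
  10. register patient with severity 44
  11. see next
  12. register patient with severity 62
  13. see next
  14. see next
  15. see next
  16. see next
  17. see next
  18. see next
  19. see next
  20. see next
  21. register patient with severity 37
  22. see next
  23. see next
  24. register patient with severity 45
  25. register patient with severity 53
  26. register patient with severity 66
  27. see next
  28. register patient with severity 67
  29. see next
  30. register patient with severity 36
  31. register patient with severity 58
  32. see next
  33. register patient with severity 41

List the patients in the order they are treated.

[79, 74, 70, 65, 62, 61, 59, 51, 44, 40, 38, 66, 67, 58]

insert 61 → {61}
insert 38 → {61, 38}
insert 74 → {74, 61, 38}
insert 70 → {74, 70, 61, 38}
insert 40 → {74, 70, 61, 40, 38}
insert 79 → {79, 74, 70, 61, 40, 38}
insert 65 → {79, 74, 70, 65, 61, 40, 38}
insert 59 → {79, 74, 70, 65, 61, 59, 40, 38}
insert 51 → {79, 74, 70, 65, 61, 59, 51, 40, 38}
insert 44 → {79, 74, 70, 65, 61, 59, 51, 44, 40, 38}
see next → 79; now {74, 70, 65, 61, 59, 51, 44, 40, 38}
insert 62 → {74, 70, 65, 62, 61, 59, 51, 44, 40, 38}
see next → 74; now {70, 65, 62, 61, 59, 51, 44, 40, 38}
see next → 70; now {65, 62, 61, 59, 51, 44, 40, 38}
see next → 65; now {62, 61, 59, 51, 44, 40, 38}
see next → 62; now {61, 59, 51, 44, 40, 38}
see next → 61; now {59, 51, 44, 40, 38}
see next → 59; now {51, 44, 40, 38}
see next → 51; now {44, 40, 38}
see next → 44; now {40, 38}
insert 37 → {40, 38, 37}
see next → 40; now {38, 37}
see next → 38; now {37}
insert 45 → {45, 37}
insert 53 → {53, 45, 37}
insert 66 → {66, 53, 45, 37}
see next → 66; now {53, 45, 37}
insert 67 → {67, 53, 45, 37}
see next → 67; now {53, 45, 37}
insert 36 → {53, 45, 37, 36}
insert 58 → {58, 53, 45, 37, 36}
see next → 58; now {53, 45, 37, 36}
insert 41 → {53, 45, 41, 37, 36}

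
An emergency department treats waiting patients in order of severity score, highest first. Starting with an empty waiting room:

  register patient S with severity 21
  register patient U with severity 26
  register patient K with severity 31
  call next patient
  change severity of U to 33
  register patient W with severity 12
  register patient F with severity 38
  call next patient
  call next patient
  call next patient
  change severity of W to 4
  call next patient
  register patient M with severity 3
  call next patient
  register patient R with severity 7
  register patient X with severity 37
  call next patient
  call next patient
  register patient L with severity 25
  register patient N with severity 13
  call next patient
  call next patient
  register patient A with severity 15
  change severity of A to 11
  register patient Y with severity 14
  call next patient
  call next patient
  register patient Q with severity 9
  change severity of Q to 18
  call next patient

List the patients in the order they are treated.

[K, F, U, S, W, M, X, R, L, N, Y, A, Q]

add S (severity 21) → {S:21}
add U (severity 26) → {U:26, S:21}
add K (severity 31) → {K:31, U:26, S:21}
call next patient → K; now {U:26, S:21}
update U to severity 33 → {U:33, S:21}
add W (severity 12) → {U:33, S:21, W:12}
add F (severity 38) → {F:38, U:33, S:21, W:12}
call next patient → F; now {U:33, S:21, W:12}
call next patient → U; now {S:21, W:12}
call next patient → S; now {W:12}
update W to severity 4 → {W:4}
call next patient → W; now {}
add M (severity 3) → {M:3}
call next patient → M; now {}
add R (severity 7) → {R:7}
add X (severity 37) → {X:37, R:7}
call next patient → X; now {R:7}
call next patient → R; now {}
add L (severity 25) → {L:25}
add N (severity 13) → {L:25, N:13}
call next patient → L; now {N:13}
call next patient → N; now {}
add A (severity 15) → {A:15}
update A to severity 11 → {A:11}
add Y (severity 14) → {Y:14, A:11}
call next patient → Y; now {A:11}
call next patient → A; now {}
add Q (severity 9) → {Q:9}
update Q to severity 18 → {Q:18}
call next patient → Q; now {}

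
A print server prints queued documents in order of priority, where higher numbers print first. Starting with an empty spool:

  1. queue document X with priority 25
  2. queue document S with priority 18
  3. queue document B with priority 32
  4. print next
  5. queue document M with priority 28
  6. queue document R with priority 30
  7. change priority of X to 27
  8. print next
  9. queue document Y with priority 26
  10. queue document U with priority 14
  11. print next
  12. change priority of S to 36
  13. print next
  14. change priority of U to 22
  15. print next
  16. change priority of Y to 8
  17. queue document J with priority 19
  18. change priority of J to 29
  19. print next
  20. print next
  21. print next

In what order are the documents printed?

add X (priority 25) → {X:25}
add S (priority 18) → {X:25, S:18}
add B (priority 32) → {B:32, X:25, S:18}
print next → B; now {X:25, S:18}
add M (priority 28) → {M:28, X:25, S:18}
add R (priority 30) → {R:30, M:28, X:25, S:18}
update X to priority 27 → {R:30, M:28, X:27, S:18}
print next → R; now {M:28, X:27, S:18}
add Y (priority 26) → {M:28, X:27, Y:26, S:18}
add U (priority 14) → {M:28, X:27, Y:26, S:18, U:14}
print next → M; now {X:27, Y:26, S:18, U:14}
update S to priority 36 → {S:36, X:27, Y:26, U:14}
print next → S; now {X:27, Y:26, U:14}
update U to priority 22 → {X:27, Y:26, U:22}
print next → X; now {Y:26, U:22}
update Y to priority 8 → {U:22, Y:8}
add J (priority 19) → {U:22, J:19, Y:8}
update J to priority 29 → {J:29, U:22, Y:8}
print next → J; now {U:22, Y:8}
print next → U; now {Y:8}
print next → Y; now {}

B, R, M, S, X, J, U, Y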